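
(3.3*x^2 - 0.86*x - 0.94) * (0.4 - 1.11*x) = -3.663*x^3 + 2.2746*x^2 + 0.6994*x - 0.376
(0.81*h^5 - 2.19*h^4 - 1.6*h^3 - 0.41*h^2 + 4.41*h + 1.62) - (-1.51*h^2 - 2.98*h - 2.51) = 0.81*h^5 - 2.19*h^4 - 1.6*h^3 + 1.1*h^2 + 7.39*h + 4.13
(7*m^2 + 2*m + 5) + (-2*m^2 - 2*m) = 5*m^2 + 5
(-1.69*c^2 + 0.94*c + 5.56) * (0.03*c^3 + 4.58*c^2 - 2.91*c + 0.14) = -0.0507*c^5 - 7.712*c^4 + 9.3899*c^3 + 22.4928*c^2 - 16.048*c + 0.7784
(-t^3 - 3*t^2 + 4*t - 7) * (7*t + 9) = -7*t^4 - 30*t^3 + t^2 - 13*t - 63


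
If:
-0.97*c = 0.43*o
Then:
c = -0.443298969072165*o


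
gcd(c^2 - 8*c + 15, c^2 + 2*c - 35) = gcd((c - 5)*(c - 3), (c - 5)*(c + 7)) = c - 5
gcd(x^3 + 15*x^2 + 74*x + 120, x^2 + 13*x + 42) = x + 6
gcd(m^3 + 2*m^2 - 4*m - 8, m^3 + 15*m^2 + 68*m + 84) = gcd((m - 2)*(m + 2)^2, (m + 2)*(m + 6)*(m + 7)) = m + 2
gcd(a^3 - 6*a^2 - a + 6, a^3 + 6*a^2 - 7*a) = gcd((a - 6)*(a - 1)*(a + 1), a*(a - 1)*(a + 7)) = a - 1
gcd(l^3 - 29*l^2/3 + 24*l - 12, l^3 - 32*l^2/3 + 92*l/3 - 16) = l^2 - 20*l/3 + 4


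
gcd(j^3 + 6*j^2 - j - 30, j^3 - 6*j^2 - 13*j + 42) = j^2 + j - 6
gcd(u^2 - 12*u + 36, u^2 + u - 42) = u - 6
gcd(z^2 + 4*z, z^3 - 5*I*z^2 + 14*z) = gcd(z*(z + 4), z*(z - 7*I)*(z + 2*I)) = z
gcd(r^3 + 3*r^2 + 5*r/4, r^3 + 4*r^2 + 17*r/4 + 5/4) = r^2 + 3*r + 5/4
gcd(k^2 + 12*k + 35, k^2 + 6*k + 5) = k + 5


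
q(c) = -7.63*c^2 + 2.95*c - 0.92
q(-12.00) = -1135.04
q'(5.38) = -79.15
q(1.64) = -16.60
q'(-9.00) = 140.29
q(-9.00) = -645.50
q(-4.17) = -145.90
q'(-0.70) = 13.63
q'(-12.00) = 186.07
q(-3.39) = -98.61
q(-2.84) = -70.84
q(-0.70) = -6.72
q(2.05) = -26.94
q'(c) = 2.95 - 15.26*c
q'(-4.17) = 66.58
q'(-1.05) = 18.97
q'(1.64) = -22.08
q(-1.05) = -12.43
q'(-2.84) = 46.29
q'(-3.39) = 54.68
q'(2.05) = -28.33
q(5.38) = -205.89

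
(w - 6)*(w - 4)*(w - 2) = w^3 - 12*w^2 + 44*w - 48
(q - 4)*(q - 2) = q^2 - 6*q + 8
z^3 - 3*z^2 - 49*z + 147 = (z - 7)*(z - 3)*(z + 7)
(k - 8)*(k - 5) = k^2 - 13*k + 40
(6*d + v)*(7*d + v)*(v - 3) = 42*d^2*v - 126*d^2 + 13*d*v^2 - 39*d*v + v^3 - 3*v^2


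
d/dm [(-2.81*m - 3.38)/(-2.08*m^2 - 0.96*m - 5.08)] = (-5.8448*m^2 - 14.0608*m + 11.03)/(4.3264*m^4 + 3.9936*m^3 + 22.0544*m^2 + 9.7536*m + 25.8064)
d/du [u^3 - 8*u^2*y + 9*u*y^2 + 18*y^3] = 3*u^2 - 16*u*y + 9*y^2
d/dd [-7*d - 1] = -7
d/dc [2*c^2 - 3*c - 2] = 4*c - 3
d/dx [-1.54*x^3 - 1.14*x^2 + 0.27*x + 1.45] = -4.62*x^2 - 2.28*x + 0.27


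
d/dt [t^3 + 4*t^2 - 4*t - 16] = 3*t^2 + 8*t - 4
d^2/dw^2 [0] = 0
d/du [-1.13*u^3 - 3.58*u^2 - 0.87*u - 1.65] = -3.39*u^2 - 7.16*u - 0.87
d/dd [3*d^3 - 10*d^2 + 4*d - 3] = 9*d^2 - 20*d + 4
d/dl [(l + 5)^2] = 2*l + 10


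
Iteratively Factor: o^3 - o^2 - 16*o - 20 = (o - 5)*(o^2 + 4*o + 4) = (o - 5)*(o + 2)*(o + 2)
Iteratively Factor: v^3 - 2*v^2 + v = (v)*(v^2 - 2*v + 1) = v*(v - 1)*(v - 1)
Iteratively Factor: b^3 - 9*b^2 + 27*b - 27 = (b - 3)*(b^2 - 6*b + 9) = (b - 3)^2*(b - 3)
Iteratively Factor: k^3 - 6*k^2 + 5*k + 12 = (k - 3)*(k^2 - 3*k - 4) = (k - 4)*(k - 3)*(k + 1)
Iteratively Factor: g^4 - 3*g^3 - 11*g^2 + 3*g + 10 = (g - 1)*(g^3 - 2*g^2 - 13*g - 10) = (g - 1)*(g + 2)*(g^2 - 4*g - 5) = (g - 5)*(g - 1)*(g + 2)*(g + 1)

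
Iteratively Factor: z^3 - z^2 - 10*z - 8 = (z + 2)*(z^2 - 3*z - 4) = (z - 4)*(z + 2)*(z + 1)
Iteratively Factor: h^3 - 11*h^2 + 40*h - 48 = (h - 3)*(h^2 - 8*h + 16) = (h - 4)*(h - 3)*(h - 4)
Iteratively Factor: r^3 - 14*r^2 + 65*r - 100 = (r - 5)*(r^2 - 9*r + 20) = (r - 5)^2*(r - 4)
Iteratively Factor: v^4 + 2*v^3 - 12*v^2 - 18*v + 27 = (v - 3)*(v^3 + 5*v^2 + 3*v - 9) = (v - 3)*(v + 3)*(v^2 + 2*v - 3) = (v - 3)*(v + 3)^2*(v - 1)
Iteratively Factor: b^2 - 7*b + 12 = (b - 3)*(b - 4)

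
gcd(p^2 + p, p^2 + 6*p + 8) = 1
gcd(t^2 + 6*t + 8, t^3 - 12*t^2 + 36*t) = 1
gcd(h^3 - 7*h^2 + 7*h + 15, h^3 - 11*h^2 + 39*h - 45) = h^2 - 8*h + 15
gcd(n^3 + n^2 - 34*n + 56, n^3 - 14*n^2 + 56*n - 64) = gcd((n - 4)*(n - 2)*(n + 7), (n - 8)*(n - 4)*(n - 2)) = n^2 - 6*n + 8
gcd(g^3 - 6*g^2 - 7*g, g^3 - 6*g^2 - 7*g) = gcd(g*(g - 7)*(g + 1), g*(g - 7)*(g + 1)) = g^3 - 6*g^2 - 7*g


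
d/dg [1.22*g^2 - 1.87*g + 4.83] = 2.44*g - 1.87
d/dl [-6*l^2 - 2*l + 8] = -12*l - 2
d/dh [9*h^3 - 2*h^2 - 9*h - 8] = 27*h^2 - 4*h - 9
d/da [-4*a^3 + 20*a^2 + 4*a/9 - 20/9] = -12*a^2 + 40*a + 4/9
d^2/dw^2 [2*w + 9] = 0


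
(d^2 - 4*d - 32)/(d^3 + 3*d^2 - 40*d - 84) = (d^2 - 4*d - 32)/(d^3 + 3*d^2 - 40*d - 84)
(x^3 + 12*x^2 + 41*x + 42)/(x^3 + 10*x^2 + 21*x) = (x + 2)/x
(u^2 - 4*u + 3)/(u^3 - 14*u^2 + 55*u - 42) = (u - 3)/(u^2 - 13*u + 42)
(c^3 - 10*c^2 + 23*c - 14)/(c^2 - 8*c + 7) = c - 2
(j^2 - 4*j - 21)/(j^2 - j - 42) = (j + 3)/(j + 6)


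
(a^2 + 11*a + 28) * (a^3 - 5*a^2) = a^5 + 6*a^4 - 27*a^3 - 140*a^2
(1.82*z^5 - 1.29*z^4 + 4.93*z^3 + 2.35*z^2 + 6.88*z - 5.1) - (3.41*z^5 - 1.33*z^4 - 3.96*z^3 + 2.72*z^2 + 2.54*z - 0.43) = -1.59*z^5 + 0.04*z^4 + 8.89*z^3 - 0.37*z^2 + 4.34*z - 4.67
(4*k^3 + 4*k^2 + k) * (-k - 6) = -4*k^4 - 28*k^3 - 25*k^2 - 6*k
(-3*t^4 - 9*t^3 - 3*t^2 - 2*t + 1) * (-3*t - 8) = 9*t^5 + 51*t^4 + 81*t^3 + 30*t^2 + 13*t - 8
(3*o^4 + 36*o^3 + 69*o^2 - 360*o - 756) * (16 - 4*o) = -12*o^5 - 96*o^4 + 300*o^3 + 2544*o^2 - 2736*o - 12096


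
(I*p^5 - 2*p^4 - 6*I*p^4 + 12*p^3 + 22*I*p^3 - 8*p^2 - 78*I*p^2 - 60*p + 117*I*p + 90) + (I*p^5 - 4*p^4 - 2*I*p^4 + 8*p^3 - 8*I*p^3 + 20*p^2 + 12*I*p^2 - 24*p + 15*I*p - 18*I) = 2*I*p^5 - 6*p^4 - 8*I*p^4 + 20*p^3 + 14*I*p^3 + 12*p^2 - 66*I*p^2 - 84*p + 132*I*p + 90 - 18*I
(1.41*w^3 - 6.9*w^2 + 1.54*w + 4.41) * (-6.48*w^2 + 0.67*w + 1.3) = -9.1368*w^5 + 45.6567*w^4 - 12.7692*w^3 - 36.515*w^2 + 4.9567*w + 5.733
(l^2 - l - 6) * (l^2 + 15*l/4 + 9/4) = l^4 + 11*l^3/4 - 15*l^2/2 - 99*l/4 - 27/2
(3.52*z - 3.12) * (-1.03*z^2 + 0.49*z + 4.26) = -3.6256*z^3 + 4.9384*z^2 + 13.4664*z - 13.2912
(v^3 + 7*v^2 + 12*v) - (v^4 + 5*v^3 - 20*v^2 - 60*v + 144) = -v^4 - 4*v^3 + 27*v^2 + 72*v - 144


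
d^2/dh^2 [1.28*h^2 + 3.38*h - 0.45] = 2.56000000000000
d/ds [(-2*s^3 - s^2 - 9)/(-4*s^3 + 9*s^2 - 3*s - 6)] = (-22*s^4 + 12*s^3 - 69*s^2 + 174*s - 27)/(16*s^6 - 72*s^5 + 105*s^4 - 6*s^3 - 99*s^2 + 36*s + 36)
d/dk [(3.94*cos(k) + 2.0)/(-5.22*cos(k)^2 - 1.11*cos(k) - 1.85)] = (-20.5668*cos(k)^2 - 20.88*cos(k) + 5.069)*sin(k)/(27.2484*cos(k)^4 + 11.5884*cos(k)^3 + 20.5461*cos(k)^2 + 4.107*cos(k) + 3.4225)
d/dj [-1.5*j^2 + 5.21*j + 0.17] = 5.21 - 3.0*j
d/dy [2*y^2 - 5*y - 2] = 4*y - 5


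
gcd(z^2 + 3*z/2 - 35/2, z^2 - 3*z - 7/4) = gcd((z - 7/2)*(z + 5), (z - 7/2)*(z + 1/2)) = z - 7/2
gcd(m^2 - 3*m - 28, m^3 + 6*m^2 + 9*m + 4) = m + 4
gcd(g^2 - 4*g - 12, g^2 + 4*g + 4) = g + 2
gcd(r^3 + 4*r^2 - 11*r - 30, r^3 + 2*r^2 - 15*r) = r^2 + 2*r - 15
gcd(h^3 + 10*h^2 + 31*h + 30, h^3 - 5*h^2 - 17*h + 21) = h + 3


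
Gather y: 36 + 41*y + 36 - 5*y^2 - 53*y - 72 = -5*y^2 - 12*y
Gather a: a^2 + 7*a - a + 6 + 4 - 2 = a^2 + 6*a + 8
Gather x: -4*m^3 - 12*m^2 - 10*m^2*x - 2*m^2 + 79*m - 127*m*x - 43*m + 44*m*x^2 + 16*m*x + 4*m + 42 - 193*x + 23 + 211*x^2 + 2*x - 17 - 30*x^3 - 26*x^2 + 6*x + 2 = -4*m^3 - 14*m^2 + 40*m - 30*x^3 + x^2*(44*m + 185) + x*(-10*m^2 - 111*m - 185) + 50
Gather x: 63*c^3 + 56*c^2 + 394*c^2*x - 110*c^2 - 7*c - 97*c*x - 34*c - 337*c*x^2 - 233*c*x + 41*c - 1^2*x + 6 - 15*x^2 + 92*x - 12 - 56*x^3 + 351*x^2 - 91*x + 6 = 63*c^3 - 54*c^2 - 56*x^3 + x^2*(336 - 337*c) + x*(394*c^2 - 330*c)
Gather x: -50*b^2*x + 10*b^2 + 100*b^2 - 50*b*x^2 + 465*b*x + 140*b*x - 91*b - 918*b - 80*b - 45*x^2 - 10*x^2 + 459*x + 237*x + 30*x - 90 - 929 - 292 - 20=110*b^2 - 1089*b + x^2*(-50*b - 55) + x*(-50*b^2 + 605*b + 726) - 1331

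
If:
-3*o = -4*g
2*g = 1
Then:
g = 1/2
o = 2/3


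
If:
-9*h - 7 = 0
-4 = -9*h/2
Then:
No Solution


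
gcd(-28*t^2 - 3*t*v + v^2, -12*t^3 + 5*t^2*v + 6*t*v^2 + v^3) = 4*t + v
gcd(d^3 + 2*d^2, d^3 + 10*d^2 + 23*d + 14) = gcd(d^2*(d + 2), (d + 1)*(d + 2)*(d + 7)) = d + 2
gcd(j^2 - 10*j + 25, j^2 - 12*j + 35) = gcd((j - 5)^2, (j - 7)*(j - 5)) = j - 5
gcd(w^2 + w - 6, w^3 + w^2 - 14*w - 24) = w + 3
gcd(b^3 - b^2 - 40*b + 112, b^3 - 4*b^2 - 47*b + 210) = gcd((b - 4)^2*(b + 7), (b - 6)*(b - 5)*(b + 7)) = b + 7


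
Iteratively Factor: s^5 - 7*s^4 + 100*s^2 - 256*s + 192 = (s - 3)*(s^4 - 4*s^3 - 12*s^2 + 64*s - 64) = (s - 3)*(s + 4)*(s^3 - 8*s^2 + 20*s - 16) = (s - 3)*(s - 2)*(s + 4)*(s^2 - 6*s + 8) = (s - 4)*(s - 3)*(s - 2)*(s + 4)*(s - 2)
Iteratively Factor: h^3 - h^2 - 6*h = (h - 3)*(h^2 + 2*h) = h*(h - 3)*(h + 2)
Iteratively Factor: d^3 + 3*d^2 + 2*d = (d)*(d^2 + 3*d + 2) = d*(d + 1)*(d + 2)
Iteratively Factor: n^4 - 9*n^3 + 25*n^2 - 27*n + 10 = (n - 1)*(n^3 - 8*n^2 + 17*n - 10) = (n - 1)^2*(n^2 - 7*n + 10) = (n - 2)*(n - 1)^2*(n - 5)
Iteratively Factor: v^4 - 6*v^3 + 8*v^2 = (v)*(v^3 - 6*v^2 + 8*v) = v*(v - 4)*(v^2 - 2*v) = v*(v - 4)*(v - 2)*(v)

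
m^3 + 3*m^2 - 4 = (m - 1)*(m + 2)^2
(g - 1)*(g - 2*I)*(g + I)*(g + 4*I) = g^4 - g^3 + 3*I*g^3 + 6*g^2 - 3*I*g^2 - 6*g + 8*I*g - 8*I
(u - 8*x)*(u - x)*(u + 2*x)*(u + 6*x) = u^4 - u^3*x - 52*u^2*x^2 - 44*u*x^3 + 96*x^4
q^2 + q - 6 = (q - 2)*(q + 3)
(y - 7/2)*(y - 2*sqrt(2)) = y^2 - 7*y/2 - 2*sqrt(2)*y + 7*sqrt(2)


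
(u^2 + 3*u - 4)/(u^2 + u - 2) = (u + 4)/(u + 2)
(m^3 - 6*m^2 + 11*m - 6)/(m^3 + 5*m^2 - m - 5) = (m^2 - 5*m + 6)/(m^2 + 6*m + 5)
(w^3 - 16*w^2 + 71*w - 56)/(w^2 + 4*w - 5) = (w^2 - 15*w + 56)/(w + 5)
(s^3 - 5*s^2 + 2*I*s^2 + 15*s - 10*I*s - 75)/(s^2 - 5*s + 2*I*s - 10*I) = (s^2 + 2*I*s + 15)/(s + 2*I)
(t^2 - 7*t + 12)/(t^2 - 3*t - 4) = (t - 3)/(t + 1)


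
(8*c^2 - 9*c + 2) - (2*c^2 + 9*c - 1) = 6*c^2 - 18*c + 3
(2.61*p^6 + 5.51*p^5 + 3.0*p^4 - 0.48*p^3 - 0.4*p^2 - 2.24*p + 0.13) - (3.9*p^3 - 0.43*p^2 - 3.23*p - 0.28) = 2.61*p^6 + 5.51*p^5 + 3.0*p^4 - 4.38*p^3 + 0.03*p^2 + 0.99*p + 0.41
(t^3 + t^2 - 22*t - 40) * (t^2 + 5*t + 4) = t^5 + 6*t^4 - 13*t^3 - 146*t^2 - 288*t - 160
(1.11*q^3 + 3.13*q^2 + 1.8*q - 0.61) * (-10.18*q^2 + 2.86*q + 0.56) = -11.2998*q^5 - 28.6888*q^4 - 8.7506*q^3 + 13.1106*q^2 - 0.7366*q - 0.3416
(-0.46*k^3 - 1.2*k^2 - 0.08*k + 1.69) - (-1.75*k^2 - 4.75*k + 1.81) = -0.46*k^3 + 0.55*k^2 + 4.67*k - 0.12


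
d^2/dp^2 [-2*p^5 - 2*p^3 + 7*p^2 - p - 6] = -40*p^3 - 12*p + 14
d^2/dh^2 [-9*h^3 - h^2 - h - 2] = -54*h - 2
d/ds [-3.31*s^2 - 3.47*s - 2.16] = -6.62*s - 3.47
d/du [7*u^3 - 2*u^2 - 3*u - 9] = 21*u^2 - 4*u - 3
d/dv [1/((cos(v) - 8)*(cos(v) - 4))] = 2*(cos(v) - 6)*sin(v)/((cos(v) - 8)^2*(cos(v) - 4)^2)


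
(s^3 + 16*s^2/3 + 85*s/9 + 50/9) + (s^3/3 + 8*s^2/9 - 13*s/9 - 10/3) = 4*s^3/3 + 56*s^2/9 + 8*s + 20/9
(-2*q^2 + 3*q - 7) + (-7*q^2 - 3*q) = -9*q^2 - 7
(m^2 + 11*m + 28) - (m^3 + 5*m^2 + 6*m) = -m^3 - 4*m^2 + 5*m + 28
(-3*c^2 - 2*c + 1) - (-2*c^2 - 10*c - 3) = -c^2 + 8*c + 4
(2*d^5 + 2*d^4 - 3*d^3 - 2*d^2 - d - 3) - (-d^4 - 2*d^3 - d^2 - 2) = 2*d^5 + 3*d^4 - d^3 - d^2 - d - 1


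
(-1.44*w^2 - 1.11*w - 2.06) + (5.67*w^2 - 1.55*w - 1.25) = 4.23*w^2 - 2.66*w - 3.31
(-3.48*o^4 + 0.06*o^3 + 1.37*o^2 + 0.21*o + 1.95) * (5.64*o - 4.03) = -19.6272*o^5 + 14.3628*o^4 + 7.485*o^3 - 4.3367*o^2 + 10.1517*o - 7.8585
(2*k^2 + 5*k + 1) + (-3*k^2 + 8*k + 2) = -k^2 + 13*k + 3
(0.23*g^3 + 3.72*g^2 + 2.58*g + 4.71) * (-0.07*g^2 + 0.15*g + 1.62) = -0.0161*g^5 - 0.2259*g^4 + 0.75*g^3 + 6.0837*g^2 + 4.8861*g + 7.6302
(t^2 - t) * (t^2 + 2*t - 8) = t^4 + t^3 - 10*t^2 + 8*t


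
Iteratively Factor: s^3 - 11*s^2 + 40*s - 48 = (s - 4)*(s^2 - 7*s + 12) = (s - 4)*(s - 3)*(s - 4)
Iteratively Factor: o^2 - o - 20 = (o - 5)*(o + 4)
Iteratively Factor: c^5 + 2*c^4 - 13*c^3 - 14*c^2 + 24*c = (c)*(c^4 + 2*c^3 - 13*c^2 - 14*c + 24) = c*(c + 2)*(c^3 - 13*c + 12) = c*(c - 1)*(c + 2)*(c^2 + c - 12) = c*(c - 3)*(c - 1)*(c + 2)*(c + 4)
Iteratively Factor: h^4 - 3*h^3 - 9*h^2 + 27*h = (h)*(h^3 - 3*h^2 - 9*h + 27) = h*(h - 3)*(h^2 - 9) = h*(h - 3)*(h + 3)*(h - 3)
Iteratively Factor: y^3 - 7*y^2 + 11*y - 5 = (y - 1)*(y^2 - 6*y + 5) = (y - 5)*(y - 1)*(y - 1)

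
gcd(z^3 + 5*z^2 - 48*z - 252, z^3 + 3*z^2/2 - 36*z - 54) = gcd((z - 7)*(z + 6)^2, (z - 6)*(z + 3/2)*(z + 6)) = z + 6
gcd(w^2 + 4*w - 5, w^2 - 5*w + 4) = w - 1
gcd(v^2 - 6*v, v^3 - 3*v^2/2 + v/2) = v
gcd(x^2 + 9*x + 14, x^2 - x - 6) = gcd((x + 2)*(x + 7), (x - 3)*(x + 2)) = x + 2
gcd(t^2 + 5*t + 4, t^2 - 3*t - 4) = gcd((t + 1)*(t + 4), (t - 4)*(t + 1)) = t + 1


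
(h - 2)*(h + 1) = h^2 - h - 2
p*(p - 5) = p^2 - 5*p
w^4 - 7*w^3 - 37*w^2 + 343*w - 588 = (w - 7)*(w - 4)*(w - 3)*(w + 7)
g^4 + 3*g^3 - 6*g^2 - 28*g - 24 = (g - 3)*(g + 2)^3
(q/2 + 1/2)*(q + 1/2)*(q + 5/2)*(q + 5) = q^4/2 + 9*q^3/2 + 97*q^2/8 + 45*q/4 + 25/8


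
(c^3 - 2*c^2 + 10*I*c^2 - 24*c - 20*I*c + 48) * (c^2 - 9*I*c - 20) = c^5 - 2*c^4 + I*c^4 + 46*c^3 - 2*I*c^3 - 92*c^2 + 16*I*c^2 + 480*c - 32*I*c - 960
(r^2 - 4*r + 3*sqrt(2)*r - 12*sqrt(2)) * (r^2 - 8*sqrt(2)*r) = r^4 - 5*sqrt(2)*r^3 - 4*r^3 - 48*r^2 + 20*sqrt(2)*r^2 + 192*r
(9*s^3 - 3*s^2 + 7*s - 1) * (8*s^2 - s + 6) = 72*s^5 - 33*s^4 + 113*s^3 - 33*s^2 + 43*s - 6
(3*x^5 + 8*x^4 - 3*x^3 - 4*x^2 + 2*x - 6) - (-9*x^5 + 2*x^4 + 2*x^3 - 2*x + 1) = 12*x^5 + 6*x^4 - 5*x^3 - 4*x^2 + 4*x - 7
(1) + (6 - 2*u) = 7 - 2*u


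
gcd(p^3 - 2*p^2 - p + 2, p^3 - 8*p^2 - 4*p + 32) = p - 2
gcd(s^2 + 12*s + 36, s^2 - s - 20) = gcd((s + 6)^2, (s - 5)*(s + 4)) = 1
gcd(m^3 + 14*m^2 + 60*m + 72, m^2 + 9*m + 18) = m + 6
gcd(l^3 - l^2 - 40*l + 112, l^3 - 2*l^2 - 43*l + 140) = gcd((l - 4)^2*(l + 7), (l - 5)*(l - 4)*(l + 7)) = l^2 + 3*l - 28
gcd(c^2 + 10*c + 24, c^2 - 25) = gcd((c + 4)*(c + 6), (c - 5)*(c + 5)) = 1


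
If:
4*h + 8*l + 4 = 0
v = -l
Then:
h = 2*v - 1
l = -v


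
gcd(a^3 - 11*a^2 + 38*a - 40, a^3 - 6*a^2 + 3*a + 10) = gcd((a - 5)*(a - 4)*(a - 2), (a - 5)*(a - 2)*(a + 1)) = a^2 - 7*a + 10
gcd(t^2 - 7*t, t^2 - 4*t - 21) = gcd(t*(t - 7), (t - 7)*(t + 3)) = t - 7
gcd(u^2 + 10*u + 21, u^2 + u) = 1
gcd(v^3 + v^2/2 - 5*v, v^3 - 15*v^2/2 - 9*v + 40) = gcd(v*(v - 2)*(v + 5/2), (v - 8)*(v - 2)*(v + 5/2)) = v^2 + v/2 - 5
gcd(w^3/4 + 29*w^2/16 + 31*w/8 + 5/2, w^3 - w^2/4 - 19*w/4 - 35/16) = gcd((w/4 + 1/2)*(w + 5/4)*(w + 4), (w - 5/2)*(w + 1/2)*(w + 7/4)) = 1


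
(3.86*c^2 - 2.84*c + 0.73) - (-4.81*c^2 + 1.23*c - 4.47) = 8.67*c^2 - 4.07*c + 5.2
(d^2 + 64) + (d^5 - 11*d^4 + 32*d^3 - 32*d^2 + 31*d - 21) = d^5 - 11*d^4 + 32*d^3 - 31*d^2 + 31*d + 43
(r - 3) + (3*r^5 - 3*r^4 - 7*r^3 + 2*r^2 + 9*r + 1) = 3*r^5 - 3*r^4 - 7*r^3 + 2*r^2 + 10*r - 2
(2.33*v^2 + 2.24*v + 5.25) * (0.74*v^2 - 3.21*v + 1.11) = 1.7242*v^4 - 5.8217*v^3 - 0.7191*v^2 - 14.3661*v + 5.8275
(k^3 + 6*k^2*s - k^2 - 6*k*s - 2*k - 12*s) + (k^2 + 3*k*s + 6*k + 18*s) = k^3 + 6*k^2*s - 3*k*s + 4*k + 6*s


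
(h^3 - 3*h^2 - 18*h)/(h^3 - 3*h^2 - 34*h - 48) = h*(h - 6)/(h^2 - 6*h - 16)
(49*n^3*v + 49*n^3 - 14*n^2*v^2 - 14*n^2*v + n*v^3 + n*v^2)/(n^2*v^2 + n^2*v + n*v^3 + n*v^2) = (49*n^2 - 14*n*v + v^2)/(v*(n + v))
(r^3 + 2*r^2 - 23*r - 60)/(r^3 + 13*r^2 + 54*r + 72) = (r - 5)/(r + 6)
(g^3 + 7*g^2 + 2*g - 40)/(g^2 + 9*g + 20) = g - 2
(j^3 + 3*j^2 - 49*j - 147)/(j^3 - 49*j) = (j + 3)/j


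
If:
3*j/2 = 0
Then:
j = 0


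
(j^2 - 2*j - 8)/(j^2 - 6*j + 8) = (j + 2)/(j - 2)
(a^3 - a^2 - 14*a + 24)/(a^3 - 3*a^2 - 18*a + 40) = (a - 3)/(a - 5)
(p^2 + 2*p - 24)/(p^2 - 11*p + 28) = (p + 6)/(p - 7)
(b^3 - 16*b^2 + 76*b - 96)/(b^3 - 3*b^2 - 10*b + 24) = (b^2 - 14*b + 48)/(b^2 - b - 12)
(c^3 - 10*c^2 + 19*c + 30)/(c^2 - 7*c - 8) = (c^2 - 11*c + 30)/(c - 8)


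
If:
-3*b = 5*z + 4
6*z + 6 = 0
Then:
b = 1/3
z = -1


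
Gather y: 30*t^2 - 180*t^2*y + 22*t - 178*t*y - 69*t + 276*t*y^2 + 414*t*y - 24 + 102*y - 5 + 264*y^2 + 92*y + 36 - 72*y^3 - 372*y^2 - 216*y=30*t^2 - 47*t - 72*y^3 + y^2*(276*t - 108) + y*(-180*t^2 + 236*t - 22) + 7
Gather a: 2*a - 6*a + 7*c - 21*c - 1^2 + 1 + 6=-4*a - 14*c + 6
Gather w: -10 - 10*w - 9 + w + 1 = -9*w - 18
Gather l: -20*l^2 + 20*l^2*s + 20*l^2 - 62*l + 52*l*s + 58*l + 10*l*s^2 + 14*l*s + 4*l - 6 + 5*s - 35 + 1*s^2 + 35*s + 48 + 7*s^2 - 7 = 20*l^2*s + l*(10*s^2 + 66*s) + 8*s^2 + 40*s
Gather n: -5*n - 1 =-5*n - 1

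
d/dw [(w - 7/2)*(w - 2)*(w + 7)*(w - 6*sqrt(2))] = 4*w^3 - 18*sqrt(2)*w^2 + 9*w^2/2 - 63*w - 18*sqrt(2)*w + 49 + 189*sqrt(2)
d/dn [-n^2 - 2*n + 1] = -2*n - 2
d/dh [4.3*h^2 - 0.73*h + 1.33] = 8.6*h - 0.73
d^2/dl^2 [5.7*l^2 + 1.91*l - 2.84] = 11.4000000000000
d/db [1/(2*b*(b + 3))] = (-b - 3/2)/(b^2*(b^2 + 6*b + 9))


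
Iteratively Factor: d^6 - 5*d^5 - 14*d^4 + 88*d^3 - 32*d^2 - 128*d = (d - 4)*(d^5 - d^4 - 18*d^3 + 16*d^2 + 32*d) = (d - 4)*(d + 4)*(d^4 - 5*d^3 + 2*d^2 + 8*d) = d*(d - 4)*(d + 4)*(d^3 - 5*d^2 + 2*d + 8) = d*(d - 4)*(d - 2)*(d + 4)*(d^2 - 3*d - 4) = d*(d - 4)*(d - 2)*(d + 1)*(d + 4)*(d - 4)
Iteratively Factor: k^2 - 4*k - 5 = (k + 1)*(k - 5)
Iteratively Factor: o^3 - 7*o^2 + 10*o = (o - 2)*(o^2 - 5*o) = (o - 5)*(o - 2)*(o)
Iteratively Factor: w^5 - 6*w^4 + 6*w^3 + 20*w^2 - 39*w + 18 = (w + 2)*(w^4 - 8*w^3 + 22*w^2 - 24*w + 9) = (w - 3)*(w + 2)*(w^3 - 5*w^2 + 7*w - 3) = (w - 3)*(w - 1)*(w + 2)*(w^2 - 4*w + 3) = (w - 3)*(w - 1)^2*(w + 2)*(w - 3)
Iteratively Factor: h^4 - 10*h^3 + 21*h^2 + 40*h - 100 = (h - 5)*(h^3 - 5*h^2 - 4*h + 20) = (h - 5)*(h - 2)*(h^2 - 3*h - 10) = (h - 5)^2*(h - 2)*(h + 2)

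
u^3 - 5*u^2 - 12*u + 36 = (u - 6)*(u - 2)*(u + 3)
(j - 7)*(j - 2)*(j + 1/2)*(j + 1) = j^4 - 15*j^3/2 + j^2 + 33*j/2 + 7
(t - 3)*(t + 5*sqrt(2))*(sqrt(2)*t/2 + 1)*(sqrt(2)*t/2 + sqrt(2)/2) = t^4/2 - t^3 + 3*sqrt(2)*t^3 - 6*sqrt(2)*t^2 + 7*t^2/2 - 9*sqrt(2)*t - 10*t - 15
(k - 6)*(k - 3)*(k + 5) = k^3 - 4*k^2 - 27*k + 90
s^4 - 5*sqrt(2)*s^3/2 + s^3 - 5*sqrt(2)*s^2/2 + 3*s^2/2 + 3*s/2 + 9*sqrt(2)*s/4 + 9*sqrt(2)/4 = (s + 1)*(s - 3*sqrt(2)/2)^2*(s + sqrt(2)/2)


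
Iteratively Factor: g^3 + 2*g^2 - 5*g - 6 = (g - 2)*(g^2 + 4*g + 3) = (g - 2)*(g + 3)*(g + 1)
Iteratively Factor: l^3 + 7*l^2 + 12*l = (l)*(l^2 + 7*l + 12) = l*(l + 4)*(l + 3)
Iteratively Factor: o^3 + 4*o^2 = (o + 4)*(o^2) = o*(o + 4)*(o)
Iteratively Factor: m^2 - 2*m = (m - 2)*(m)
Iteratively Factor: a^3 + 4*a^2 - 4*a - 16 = (a - 2)*(a^2 + 6*a + 8) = (a - 2)*(a + 4)*(a + 2)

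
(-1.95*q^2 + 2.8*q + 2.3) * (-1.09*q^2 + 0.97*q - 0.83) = 2.1255*q^4 - 4.9435*q^3 + 1.8275*q^2 - 0.093*q - 1.909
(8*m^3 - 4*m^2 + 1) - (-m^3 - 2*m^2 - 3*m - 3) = 9*m^3 - 2*m^2 + 3*m + 4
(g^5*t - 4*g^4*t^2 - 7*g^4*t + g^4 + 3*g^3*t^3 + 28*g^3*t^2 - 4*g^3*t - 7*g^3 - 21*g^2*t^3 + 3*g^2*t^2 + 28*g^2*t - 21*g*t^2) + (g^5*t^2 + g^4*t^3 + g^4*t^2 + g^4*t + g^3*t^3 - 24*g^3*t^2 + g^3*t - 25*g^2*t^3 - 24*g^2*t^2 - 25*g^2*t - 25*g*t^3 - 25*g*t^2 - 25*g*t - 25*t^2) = g^5*t^2 + g^5*t + g^4*t^3 - 3*g^4*t^2 - 6*g^4*t + g^4 + 4*g^3*t^3 + 4*g^3*t^2 - 3*g^3*t - 7*g^3 - 46*g^2*t^3 - 21*g^2*t^2 + 3*g^2*t - 25*g*t^3 - 46*g*t^2 - 25*g*t - 25*t^2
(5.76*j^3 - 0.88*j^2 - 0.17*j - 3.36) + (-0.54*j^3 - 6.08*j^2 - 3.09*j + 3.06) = 5.22*j^3 - 6.96*j^2 - 3.26*j - 0.3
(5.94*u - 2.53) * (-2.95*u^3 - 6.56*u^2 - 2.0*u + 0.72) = -17.523*u^4 - 31.5029*u^3 + 4.7168*u^2 + 9.3368*u - 1.8216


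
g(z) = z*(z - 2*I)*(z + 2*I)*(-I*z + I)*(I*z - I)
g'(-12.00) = 119860.00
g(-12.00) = -300144.00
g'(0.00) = 4.00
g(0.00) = 0.00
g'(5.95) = 5021.36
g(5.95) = 5744.49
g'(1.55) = 14.31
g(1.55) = 3.00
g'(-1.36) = 90.73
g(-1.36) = -44.31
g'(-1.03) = 50.76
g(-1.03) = -21.48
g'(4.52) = 1586.38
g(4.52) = 1368.21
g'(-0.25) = 9.08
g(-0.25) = -1.59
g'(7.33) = 11975.96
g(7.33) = 16955.27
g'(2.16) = 67.64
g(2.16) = 25.19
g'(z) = I*z*(z - 2*I)*(z + 2*I)*(-I*z + I) - I*z*(z - 2*I)*(z + 2*I)*(I*z - I) + z*(z - 2*I)*(-I*z + I)*(I*z - I) + z*(z + 2*I)*(-I*z + I)*(I*z - I) + (z - 2*I)*(z + 2*I)*(-I*z + I)*(I*z - I)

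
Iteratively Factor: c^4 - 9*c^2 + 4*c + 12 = (c - 2)*(c^3 + 2*c^2 - 5*c - 6) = (c - 2)^2*(c^2 + 4*c + 3) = (c - 2)^2*(c + 3)*(c + 1)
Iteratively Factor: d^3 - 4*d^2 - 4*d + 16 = (d - 2)*(d^2 - 2*d - 8) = (d - 2)*(d + 2)*(d - 4)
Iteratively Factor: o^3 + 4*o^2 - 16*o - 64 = (o - 4)*(o^2 + 8*o + 16) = (o - 4)*(o + 4)*(o + 4)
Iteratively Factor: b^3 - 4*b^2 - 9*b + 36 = (b - 3)*(b^2 - b - 12) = (b - 4)*(b - 3)*(b + 3)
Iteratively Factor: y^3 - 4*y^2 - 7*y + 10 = (y + 2)*(y^2 - 6*y + 5) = (y - 1)*(y + 2)*(y - 5)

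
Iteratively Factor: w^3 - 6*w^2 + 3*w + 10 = (w + 1)*(w^2 - 7*w + 10) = (w - 2)*(w + 1)*(w - 5)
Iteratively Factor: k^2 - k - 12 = (k + 3)*(k - 4)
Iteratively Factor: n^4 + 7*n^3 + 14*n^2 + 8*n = (n + 1)*(n^3 + 6*n^2 + 8*n) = n*(n + 1)*(n^2 + 6*n + 8) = n*(n + 1)*(n + 4)*(n + 2)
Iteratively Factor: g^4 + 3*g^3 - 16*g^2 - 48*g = (g + 4)*(g^3 - g^2 - 12*g) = (g - 4)*(g + 4)*(g^2 + 3*g) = (g - 4)*(g + 3)*(g + 4)*(g)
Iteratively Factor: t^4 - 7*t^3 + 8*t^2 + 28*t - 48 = (t - 3)*(t^3 - 4*t^2 - 4*t + 16) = (t - 3)*(t - 2)*(t^2 - 2*t - 8) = (t - 4)*(t - 3)*(t - 2)*(t + 2)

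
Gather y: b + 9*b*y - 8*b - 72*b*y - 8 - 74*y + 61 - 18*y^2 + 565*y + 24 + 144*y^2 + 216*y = -7*b + 126*y^2 + y*(707 - 63*b) + 77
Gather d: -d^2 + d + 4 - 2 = -d^2 + d + 2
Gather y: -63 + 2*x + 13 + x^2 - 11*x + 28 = x^2 - 9*x - 22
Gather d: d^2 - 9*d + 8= d^2 - 9*d + 8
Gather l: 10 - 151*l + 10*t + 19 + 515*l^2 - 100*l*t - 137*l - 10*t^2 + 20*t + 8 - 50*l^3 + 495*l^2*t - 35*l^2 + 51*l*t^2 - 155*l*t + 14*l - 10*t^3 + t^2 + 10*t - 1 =-50*l^3 + l^2*(495*t + 480) + l*(51*t^2 - 255*t - 274) - 10*t^3 - 9*t^2 + 40*t + 36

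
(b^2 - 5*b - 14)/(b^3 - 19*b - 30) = (b - 7)/(b^2 - 2*b - 15)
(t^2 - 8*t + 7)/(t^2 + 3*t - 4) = (t - 7)/(t + 4)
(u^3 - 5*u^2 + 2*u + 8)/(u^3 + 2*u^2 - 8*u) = (u^2 - 3*u - 4)/(u*(u + 4))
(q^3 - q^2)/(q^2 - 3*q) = q*(q - 1)/(q - 3)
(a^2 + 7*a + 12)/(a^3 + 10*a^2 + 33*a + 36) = 1/(a + 3)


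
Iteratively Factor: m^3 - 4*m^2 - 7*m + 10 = (m - 1)*(m^2 - 3*m - 10) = (m - 1)*(m + 2)*(m - 5)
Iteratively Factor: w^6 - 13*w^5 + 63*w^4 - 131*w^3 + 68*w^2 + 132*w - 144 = (w + 1)*(w^5 - 14*w^4 + 77*w^3 - 208*w^2 + 276*w - 144) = (w - 3)*(w + 1)*(w^4 - 11*w^3 + 44*w^2 - 76*w + 48) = (w - 3)*(w - 2)*(w + 1)*(w^3 - 9*w^2 + 26*w - 24) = (w - 3)^2*(w - 2)*(w + 1)*(w^2 - 6*w + 8) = (w - 3)^2*(w - 2)^2*(w + 1)*(w - 4)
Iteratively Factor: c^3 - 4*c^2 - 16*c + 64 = (c - 4)*(c^2 - 16) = (c - 4)^2*(c + 4)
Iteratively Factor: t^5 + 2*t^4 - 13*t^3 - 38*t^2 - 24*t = (t + 2)*(t^4 - 13*t^2 - 12*t) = (t - 4)*(t + 2)*(t^3 + 4*t^2 + 3*t) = (t - 4)*(t + 2)*(t + 3)*(t^2 + t) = t*(t - 4)*(t + 2)*(t + 3)*(t + 1)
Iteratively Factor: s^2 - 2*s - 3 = (s - 3)*(s + 1)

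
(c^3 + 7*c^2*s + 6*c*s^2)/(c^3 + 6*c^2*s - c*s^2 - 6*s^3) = c/(c - s)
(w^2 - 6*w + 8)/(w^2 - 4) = (w - 4)/(w + 2)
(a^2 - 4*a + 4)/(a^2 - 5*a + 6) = (a - 2)/(a - 3)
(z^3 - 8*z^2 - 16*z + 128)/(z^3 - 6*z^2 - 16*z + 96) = (z - 8)/(z - 6)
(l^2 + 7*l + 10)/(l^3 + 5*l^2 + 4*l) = (l^2 + 7*l + 10)/(l*(l^2 + 5*l + 4))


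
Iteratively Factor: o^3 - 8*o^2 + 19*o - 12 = (o - 4)*(o^2 - 4*o + 3) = (o - 4)*(o - 3)*(o - 1)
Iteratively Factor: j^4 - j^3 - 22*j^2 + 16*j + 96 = (j + 2)*(j^3 - 3*j^2 - 16*j + 48) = (j - 3)*(j + 2)*(j^2 - 16) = (j - 3)*(j + 2)*(j + 4)*(j - 4)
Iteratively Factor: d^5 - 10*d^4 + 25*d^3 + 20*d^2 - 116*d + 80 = (d - 5)*(d^4 - 5*d^3 + 20*d - 16) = (d - 5)*(d - 1)*(d^3 - 4*d^2 - 4*d + 16) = (d - 5)*(d - 1)*(d + 2)*(d^2 - 6*d + 8) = (d - 5)*(d - 4)*(d - 1)*(d + 2)*(d - 2)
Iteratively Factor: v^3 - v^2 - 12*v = (v + 3)*(v^2 - 4*v) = (v - 4)*(v + 3)*(v)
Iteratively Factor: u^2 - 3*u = (u)*(u - 3)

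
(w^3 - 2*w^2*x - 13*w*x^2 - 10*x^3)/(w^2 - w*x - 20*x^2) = (w^2 + 3*w*x + 2*x^2)/(w + 4*x)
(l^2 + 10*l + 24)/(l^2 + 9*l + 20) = (l + 6)/(l + 5)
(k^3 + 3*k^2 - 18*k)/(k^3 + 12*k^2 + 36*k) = (k - 3)/(k + 6)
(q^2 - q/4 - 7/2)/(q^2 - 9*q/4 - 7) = (q - 2)/(q - 4)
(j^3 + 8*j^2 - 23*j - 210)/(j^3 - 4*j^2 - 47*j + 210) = (j + 6)/(j - 6)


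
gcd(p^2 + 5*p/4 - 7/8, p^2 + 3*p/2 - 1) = p - 1/2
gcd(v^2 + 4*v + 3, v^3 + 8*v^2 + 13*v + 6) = v + 1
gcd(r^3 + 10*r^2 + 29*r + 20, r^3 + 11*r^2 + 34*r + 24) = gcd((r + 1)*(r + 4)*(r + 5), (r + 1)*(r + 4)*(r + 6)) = r^2 + 5*r + 4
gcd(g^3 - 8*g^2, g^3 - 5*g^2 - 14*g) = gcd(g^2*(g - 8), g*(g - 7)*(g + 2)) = g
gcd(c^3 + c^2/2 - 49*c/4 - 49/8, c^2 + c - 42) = 1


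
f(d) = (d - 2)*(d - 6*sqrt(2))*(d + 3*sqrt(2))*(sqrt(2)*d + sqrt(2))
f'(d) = sqrt(2)*(d - 2)*(d - 6*sqrt(2))*(d + 3*sqrt(2)) + (d - 2)*(d - 6*sqrt(2))*(sqrt(2)*d + sqrt(2)) + (d - 2)*(d + 3*sqrt(2))*(sqrt(2)*d + sqrt(2)) + (d - 6*sqrt(2))*(d + 3*sqrt(2))*(sqrt(2)*d + sqrt(2))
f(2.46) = -90.90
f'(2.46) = -222.36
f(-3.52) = -170.67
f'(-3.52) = -123.31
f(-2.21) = -156.62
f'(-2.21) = 104.23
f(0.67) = 120.60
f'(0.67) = -9.34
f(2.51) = -102.15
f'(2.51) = -227.42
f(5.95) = -1003.25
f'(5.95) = -101.05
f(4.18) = -579.10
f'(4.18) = -311.68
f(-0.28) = 80.64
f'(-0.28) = 87.78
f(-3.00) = -201.84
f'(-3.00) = -3.57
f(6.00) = -1008.00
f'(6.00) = -88.82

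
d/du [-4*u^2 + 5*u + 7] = 5 - 8*u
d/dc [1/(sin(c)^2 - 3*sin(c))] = (3 - 2*sin(c))*cos(c)/((sin(c) - 3)^2*sin(c)^2)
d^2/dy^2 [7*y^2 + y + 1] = 14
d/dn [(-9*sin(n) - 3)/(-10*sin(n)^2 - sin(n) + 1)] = 3*(-20*sin(n) + 15*cos(2*n) - 19)*cos(n)/(10*sin(n)^2 + sin(n) - 1)^2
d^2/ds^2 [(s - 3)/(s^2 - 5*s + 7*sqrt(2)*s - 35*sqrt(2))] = 2*((s - 3)*(2*s - 5 + 7*sqrt(2))^2 + (-3*s - 7*sqrt(2) + 8)*(s^2 - 5*s + 7*sqrt(2)*s - 35*sqrt(2)))/(s^2 - 5*s + 7*sqrt(2)*s - 35*sqrt(2))^3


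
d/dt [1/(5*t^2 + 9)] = -10*t/(5*t^2 + 9)^2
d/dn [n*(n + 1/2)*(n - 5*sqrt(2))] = 3*n^2 - 10*sqrt(2)*n + n - 5*sqrt(2)/2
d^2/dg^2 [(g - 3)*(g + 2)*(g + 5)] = 6*g + 8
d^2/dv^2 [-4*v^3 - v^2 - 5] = -24*v - 2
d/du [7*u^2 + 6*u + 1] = 14*u + 6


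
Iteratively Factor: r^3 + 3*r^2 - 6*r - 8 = (r + 4)*(r^2 - r - 2) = (r - 2)*(r + 4)*(r + 1)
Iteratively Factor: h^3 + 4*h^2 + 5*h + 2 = (h + 1)*(h^2 + 3*h + 2) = (h + 1)^2*(h + 2)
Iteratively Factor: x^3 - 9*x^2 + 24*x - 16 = (x - 4)*(x^2 - 5*x + 4) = (x - 4)^2*(x - 1)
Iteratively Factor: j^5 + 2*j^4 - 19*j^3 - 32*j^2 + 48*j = (j + 4)*(j^4 - 2*j^3 - 11*j^2 + 12*j) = j*(j + 4)*(j^3 - 2*j^2 - 11*j + 12) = j*(j + 3)*(j + 4)*(j^2 - 5*j + 4) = j*(j - 4)*(j + 3)*(j + 4)*(j - 1)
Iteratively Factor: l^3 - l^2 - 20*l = (l + 4)*(l^2 - 5*l) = (l - 5)*(l + 4)*(l)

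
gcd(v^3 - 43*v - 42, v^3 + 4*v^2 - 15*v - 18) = v^2 + 7*v + 6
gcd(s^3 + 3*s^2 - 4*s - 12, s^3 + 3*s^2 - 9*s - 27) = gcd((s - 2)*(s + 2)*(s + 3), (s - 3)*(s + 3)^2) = s + 3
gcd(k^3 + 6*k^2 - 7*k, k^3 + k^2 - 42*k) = k^2 + 7*k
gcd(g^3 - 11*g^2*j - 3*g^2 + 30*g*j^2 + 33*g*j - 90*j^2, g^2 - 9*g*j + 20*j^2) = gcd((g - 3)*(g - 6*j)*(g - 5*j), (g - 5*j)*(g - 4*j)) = g - 5*j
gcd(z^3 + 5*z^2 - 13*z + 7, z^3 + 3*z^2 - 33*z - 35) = z + 7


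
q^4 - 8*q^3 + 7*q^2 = q^2*(q - 7)*(q - 1)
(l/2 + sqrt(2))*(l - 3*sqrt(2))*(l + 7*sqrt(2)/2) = l^3/2 + 5*sqrt(2)*l^2/4 - 19*l/2 - 21*sqrt(2)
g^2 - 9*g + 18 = (g - 6)*(g - 3)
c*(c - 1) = c^2 - c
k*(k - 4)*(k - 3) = k^3 - 7*k^2 + 12*k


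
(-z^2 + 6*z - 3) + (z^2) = 6*z - 3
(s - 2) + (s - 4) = 2*s - 6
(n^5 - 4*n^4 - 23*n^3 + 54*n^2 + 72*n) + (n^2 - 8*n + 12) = n^5 - 4*n^4 - 23*n^3 + 55*n^2 + 64*n + 12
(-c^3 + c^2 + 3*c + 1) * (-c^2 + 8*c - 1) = c^5 - 9*c^4 + 6*c^3 + 22*c^2 + 5*c - 1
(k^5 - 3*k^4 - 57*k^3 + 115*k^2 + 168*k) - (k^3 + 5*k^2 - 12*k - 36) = k^5 - 3*k^4 - 58*k^3 + 110*k^2 + 180*k + 36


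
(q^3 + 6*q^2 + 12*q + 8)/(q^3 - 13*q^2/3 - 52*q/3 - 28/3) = 3*(q^2 + 4*q + 4)/(3*q^2 - 19*q - 14)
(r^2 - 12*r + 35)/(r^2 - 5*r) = (r - 7)/r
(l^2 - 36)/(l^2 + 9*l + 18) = (l - 6)/(l + 3)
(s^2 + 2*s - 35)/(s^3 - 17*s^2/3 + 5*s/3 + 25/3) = 3*(s + 7)/(3*s^2 - 2*s - 5)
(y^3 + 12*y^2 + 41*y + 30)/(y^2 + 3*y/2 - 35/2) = 2*(y^2 + 7*y + 6)/(2*y - 7)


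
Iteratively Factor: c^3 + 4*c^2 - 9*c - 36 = (c + 4)*(c^2 - 9) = (c + 3)*(c + 4)*(c - 3)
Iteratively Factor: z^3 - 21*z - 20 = (z + 4)*(z^2 - 4*z - 5) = (z - 5)*(z + 4)*(z + 1)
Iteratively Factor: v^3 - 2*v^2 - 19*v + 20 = (v - 5)*(v^2 + 3*v - 4) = (v - 5)*(v + 4)*(v - 1)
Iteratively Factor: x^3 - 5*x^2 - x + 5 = (x + 1)*(x^2 - 6*x + 5) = (x - 1)*(x + 1)*(x - 5)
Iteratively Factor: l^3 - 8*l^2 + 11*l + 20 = (l + 1)*(l^2 - 9*l + 20) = (l - 4)*(l + 1)*(l - 5)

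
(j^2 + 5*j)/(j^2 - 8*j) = (j + 5)/(j - 8)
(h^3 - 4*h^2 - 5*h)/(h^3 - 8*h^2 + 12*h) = (h^2 - 4*h - 5)/(h^2 - 8*h + 12)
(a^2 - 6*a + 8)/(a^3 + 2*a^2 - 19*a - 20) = (a - 2)/(a^2 + 6*a + 5)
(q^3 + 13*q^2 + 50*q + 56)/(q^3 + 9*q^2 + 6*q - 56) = (q + 2)/(q - 2)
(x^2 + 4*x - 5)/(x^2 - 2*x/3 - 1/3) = 3*(x + 5)/(3*x + 1)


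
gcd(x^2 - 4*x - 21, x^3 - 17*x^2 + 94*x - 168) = x - 7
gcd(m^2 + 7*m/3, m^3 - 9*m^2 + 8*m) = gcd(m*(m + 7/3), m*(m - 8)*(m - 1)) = m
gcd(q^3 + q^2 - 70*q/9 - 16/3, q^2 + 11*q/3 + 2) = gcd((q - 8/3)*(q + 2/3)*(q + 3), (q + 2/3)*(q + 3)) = q^2 + 11*q/3 + 2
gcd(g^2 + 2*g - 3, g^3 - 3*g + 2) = g - 1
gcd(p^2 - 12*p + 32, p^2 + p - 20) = p - 4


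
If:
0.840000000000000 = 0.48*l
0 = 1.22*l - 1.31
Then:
No Solution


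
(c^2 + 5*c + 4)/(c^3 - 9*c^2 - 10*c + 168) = (c + 1)/(c^2 - 13*c + 42)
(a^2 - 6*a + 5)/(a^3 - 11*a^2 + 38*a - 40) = (a - 1)/(a^2 - 6*a + 8)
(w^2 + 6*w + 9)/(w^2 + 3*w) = (w + 3)/w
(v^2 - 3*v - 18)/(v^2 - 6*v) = (v + 3)/v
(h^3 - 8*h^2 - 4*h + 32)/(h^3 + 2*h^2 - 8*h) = (h^2 - 6*h - 16)/(h*(h + 4))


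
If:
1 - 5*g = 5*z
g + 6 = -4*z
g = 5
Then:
No Solution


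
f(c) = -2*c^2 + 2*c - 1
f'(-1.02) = 6.08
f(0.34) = -0.55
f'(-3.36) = 15.44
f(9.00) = -145.00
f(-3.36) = -30.30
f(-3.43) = -31.39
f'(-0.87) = 5.48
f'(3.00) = -10.00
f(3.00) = -13.00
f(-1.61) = -9.40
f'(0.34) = 0.64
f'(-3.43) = 15.72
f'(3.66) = -12.64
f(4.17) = -27.44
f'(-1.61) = 8.44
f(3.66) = -20.47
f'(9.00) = -34.00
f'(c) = 2 - 4*c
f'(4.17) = -14.68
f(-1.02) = -5.12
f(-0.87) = -4.25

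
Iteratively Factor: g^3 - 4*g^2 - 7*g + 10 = (g - 5)*(g^2 + g - 2) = (g - 5)*(g - 1)*(g + 2)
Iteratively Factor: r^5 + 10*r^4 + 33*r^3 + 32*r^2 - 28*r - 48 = (r + 3)*(r^4 + 7*r^3 + 12*r^2 - 4*r - 16) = (r + 2)*(r + 3)*(r^3 + 5*r^2 + 2*r - 8) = (r + 2)^2*(r + 3)*(r^2 + 3*r - 4) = (r - 1)*(r + 2)^2*(r + 3)*(r + 4)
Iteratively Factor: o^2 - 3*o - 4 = (o + 1)*(o - 4)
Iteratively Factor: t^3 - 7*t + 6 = (t + 3)*(t^2 - 3*t + 2) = (t - 1)*(t + 3)*(t - 2)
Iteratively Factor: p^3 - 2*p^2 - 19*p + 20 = (p - 1)*(p^2 - p - 20) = (p - 5)*(p - 1)*(p + 4)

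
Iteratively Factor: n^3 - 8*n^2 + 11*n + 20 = (n + 1)*(n^2 - 9*n + 20) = (n - 4)*(n + 1)*(n - 5)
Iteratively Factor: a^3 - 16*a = (a)*(a^2 - 16) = a*(a + 4)*(a - 4)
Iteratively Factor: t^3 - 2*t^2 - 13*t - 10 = (t - 5)*(t^2 + 3*t + 2) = (t - 5)*(t + 1)*(t + 2)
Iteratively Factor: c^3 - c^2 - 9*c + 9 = (c + 3)*(c^2 - 4*c + 3) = (c - 1)*(c + 3)*(c - 3)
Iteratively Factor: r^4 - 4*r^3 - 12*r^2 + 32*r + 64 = (r - 4)*(r^3 - 12*r - 16) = (r - 4)*(r + 2)*(r^2 - 2*r - 8) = (r - 4)*(r + 2)^2*(r - 4)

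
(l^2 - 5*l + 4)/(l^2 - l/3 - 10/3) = 3*(-l^2 + 5*l - 4)/(-3*l^2 + l + 10)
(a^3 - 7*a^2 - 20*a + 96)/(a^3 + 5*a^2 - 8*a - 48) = (a - 8)/(a + 4)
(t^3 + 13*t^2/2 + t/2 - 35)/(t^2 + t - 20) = (t^2 + 3*t/2 - 7)/(t - 4)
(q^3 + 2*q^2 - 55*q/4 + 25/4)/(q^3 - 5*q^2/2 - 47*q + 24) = (2*q^2 + 5*q - 25)/(2*(q^2 - 2*q - 48))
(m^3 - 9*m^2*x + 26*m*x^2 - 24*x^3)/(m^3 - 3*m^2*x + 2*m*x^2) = (-m^2 + 7*m*x - 12*x^2)/(m*(-m + x))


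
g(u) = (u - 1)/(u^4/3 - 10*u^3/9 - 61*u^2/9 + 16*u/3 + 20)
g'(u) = (u - 1)*(-4*u^3/3 + 10*u^2/3 + 122*u/9 - 16/3)/(u^4/3 - 10*u^3/9 - 61*u^2/9 + 16*u/3 + 20)^2 + 1/(u^4/3 - 10*u^3/9 - 61*u^2/9 + 16*u/3 + 20) = 9*(-9*u^4 + 32*u^3 + 31*u^2 - 122*u + 228)/(9*u^8 - 60*u^7 - 266*u^6 + 1508*u^5 + 3841*u^4 - 9456*u^3 - 19656*u^2 + 17280*u + 32400)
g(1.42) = 0.03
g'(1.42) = 0.13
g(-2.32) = 0.62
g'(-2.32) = 0.07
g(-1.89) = 1.14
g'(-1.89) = 4.12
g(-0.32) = -0.07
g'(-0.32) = 0.10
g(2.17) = -0.27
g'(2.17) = 1.42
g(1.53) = 0.05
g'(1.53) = 0.19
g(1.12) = 0.01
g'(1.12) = 0.07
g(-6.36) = -0.01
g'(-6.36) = -0.01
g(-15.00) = 0.00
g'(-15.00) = 0.00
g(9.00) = 0.01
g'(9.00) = 0.00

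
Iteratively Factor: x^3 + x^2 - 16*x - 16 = (x + 4)*(x^2 - 3*x - 4) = (x - 4)*(x + 4)*(x + 1)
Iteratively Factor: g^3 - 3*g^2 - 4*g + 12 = (g + 2)*(g^2 - 5*g + 6) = (g - 2)*(g + 2)*(g - 3)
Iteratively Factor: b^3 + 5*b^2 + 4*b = (b)*(b^2 + 5*b + 4) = b*(b + 1)*(b + 4)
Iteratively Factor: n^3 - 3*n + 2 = (n - 1)*(n^2 + n - 2) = (n - 1)^2*(n + 2)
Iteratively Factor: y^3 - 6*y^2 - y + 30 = (y - 5)*(y^2 - y - 6) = (y - 5)*(y + 2)*(y - 3)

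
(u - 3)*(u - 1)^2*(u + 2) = u^4 - 3*u^3 - 3*u^2 + 11*u - 6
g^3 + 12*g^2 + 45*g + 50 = (g + 2)*(g + 5)^2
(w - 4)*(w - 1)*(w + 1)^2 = w^4 - 3*w^3 - 5*w^2 + 3*w + 4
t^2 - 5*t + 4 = (t - 4)*(t - 1)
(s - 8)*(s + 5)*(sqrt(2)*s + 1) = sqrt(2)*s^3 - 3*sqrt(2)*s^2 + s^2 - 40*sqrt(2)*s - 3*s - 40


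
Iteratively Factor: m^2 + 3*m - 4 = (m - 1)*(m + 4)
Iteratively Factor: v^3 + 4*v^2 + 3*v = (v)*(v^2 + 4*v + 3) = v*(v + 1)*(v + 3)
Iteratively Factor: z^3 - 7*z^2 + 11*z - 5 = (z - 5)*(z^2 - 2*z + 1) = (z - 5)*(z - 1)*(z - 1)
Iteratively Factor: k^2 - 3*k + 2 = (k - 2)*(k - 1)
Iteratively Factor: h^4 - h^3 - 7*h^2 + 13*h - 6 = (h - 1)*(h^3 - 7*h + 6) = (h - 2)*(h - 1)*(h^2 + 2*h - 3) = (h - 2)*(h - 1)*(h + 3)*(h - 1)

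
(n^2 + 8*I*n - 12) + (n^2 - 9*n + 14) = 2*n^2 - 9*n + 8*I*n + 2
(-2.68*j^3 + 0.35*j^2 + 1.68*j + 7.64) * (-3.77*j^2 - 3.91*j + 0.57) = 10.1036*j^5 + 9.1593*j^4 - 9.2297*j^3 - 35.1721*j^2 - 28.9148*j + 4.3548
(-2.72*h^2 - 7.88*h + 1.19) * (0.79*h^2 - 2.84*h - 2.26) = -2.1488*h^4 + 1.4996*h^3 + 29.4665*h^2 + 14.4292*h - 2.6894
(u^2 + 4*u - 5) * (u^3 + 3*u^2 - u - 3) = u^5 + 7*u^4 + 6*u^3 - 22*u^2 - 7*u + 15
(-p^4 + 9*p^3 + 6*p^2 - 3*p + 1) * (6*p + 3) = -6*p^5 + 51*p^4 + 63*p^3 - 3*p + 3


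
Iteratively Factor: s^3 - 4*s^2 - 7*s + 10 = (s - 1)*(s^2 - 3*s - 10) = (s - 1)*(s + 2)*(s - 5)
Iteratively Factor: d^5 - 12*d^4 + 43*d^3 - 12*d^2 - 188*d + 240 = (d - 5)*(d^4 - 7*d^3 + 8*d^2 + 28*d - 48) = (d - 5)*(d - 3)*(d^3 - 4*d^2 - 4*d + 16) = (d - 5)*(d - 3)*(d + 2)*(d^2 - 6*d + 8) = (d - 5)*(d - 4)*(d - 3)*(d + 2)*(d - 2)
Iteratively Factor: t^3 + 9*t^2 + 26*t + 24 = (t + 4)*(t^2 + 5*t + 6) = (t + 2)*(t + 4)*(t + 3)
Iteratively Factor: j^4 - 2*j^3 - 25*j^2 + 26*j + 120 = (j - 3)*(j^3 + j^2 - 22*j - 40) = (j - 5)*(j - 3)*(j^2 + 6*j + 8) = (j - 5)*(j - 3)*(j + 2)*(j + 4)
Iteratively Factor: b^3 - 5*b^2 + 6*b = (b - 3)*(b^2 - 2*b) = (b - 3)*(b - 2)*(b)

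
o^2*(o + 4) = o^3 + 4*o^2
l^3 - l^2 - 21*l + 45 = (l - 3)^2*(l + 5)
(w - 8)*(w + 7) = w^2 - w - 56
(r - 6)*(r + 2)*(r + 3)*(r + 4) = r^4 + 3*r^3 - 28*r^2 - 132*r - 144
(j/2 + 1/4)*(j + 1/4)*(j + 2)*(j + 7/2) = j^4/2 + 25*j^3/8 + 45*j^2/8 + 95*j/32 + 7/16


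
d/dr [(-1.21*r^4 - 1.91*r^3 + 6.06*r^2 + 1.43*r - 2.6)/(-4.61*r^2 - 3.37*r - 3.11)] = (11.1562*r^5 + 21.0382*r^4 + 27.9258*r^3 + 3.9904*r^2 - 61.6652*r - 13.2093)/(21.2521*r^4 + 31.0714*r^3 + 40.0311*r^2 + 20.9614*r + 9.6721)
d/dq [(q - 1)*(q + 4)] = 2*q + 3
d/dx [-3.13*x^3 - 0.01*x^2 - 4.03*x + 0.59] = -9.39*x^2 - 0.02*x - 4.03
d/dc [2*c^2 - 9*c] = 4*c - 9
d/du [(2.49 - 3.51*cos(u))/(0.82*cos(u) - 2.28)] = -5.961*sin(u)/(0.82*cos(u) - 2.28)^2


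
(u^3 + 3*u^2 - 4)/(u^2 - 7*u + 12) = (u^3 + 3*u^2 - 4)/(u^2 - 7*u + 12)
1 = 1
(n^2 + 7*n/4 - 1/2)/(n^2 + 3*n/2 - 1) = (4*n - 1)/(2*(2*n - 1))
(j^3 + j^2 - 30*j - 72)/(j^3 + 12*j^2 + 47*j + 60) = (j - 6)/(j + 5)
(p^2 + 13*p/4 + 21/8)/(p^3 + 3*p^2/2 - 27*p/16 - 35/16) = 2*(2*p + 3)/(4*p^2 - p - 5)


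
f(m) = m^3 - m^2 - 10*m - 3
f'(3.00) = 11.00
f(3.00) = -15.00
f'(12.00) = 398.00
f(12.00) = 1461.00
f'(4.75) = 48.19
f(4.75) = 34.11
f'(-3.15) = 26.07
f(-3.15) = -12.68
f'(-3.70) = 38.47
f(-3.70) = -30.34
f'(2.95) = 10.21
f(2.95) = -15.53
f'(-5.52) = 92.45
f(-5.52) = -146.47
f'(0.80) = -9.68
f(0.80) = -11.13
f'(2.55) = 4.41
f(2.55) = -18.42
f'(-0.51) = -8.20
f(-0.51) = 1.71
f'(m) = 3*m^2 - 2*m - 10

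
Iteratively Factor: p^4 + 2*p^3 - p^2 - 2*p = (p + 2)*(p^3 - p) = (p + 1)*(p + 2)*(p^2 - p) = p*(p + 1)*(p + 2)*(p - 1)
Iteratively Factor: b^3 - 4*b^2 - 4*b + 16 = (b - 4)*(b^2 - 4) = (b - 4)*(b - 2)*(b + 2)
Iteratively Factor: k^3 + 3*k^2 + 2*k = (k)*(k^2 + 3*k + 2) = k*(k + 2)*(k + 1)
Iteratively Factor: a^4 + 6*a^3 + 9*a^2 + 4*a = (a)*(a^3 + 6*a^2 + 9*a + 4) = a*(a + 1)*(a^2 + 5*a + 4) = a*(a + 1)^2*(a + 4)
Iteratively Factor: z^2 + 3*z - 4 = (z - 1)*(z + 4)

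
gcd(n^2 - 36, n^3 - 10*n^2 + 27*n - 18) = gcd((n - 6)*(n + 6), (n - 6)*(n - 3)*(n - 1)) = n - 6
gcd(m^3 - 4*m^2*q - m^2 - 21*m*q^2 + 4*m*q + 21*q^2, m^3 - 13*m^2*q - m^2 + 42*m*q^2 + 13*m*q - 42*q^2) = -m^2 + 7*m*q + m - 7*q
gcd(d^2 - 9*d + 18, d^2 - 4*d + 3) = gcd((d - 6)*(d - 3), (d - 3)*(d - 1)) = d - 3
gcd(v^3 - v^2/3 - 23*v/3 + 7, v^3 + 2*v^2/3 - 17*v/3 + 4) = v^2 + 2*v - 3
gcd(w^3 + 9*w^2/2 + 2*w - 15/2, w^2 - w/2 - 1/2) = w - 1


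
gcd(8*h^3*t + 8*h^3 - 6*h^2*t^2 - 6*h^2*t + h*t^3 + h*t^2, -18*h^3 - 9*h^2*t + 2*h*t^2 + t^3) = 1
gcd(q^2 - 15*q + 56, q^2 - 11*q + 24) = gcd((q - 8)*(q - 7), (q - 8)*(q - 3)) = q - 8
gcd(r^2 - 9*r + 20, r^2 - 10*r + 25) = r - 5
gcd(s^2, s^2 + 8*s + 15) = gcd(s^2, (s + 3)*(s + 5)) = 1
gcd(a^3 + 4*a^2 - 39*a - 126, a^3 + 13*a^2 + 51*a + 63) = a^2 + 10*a + 21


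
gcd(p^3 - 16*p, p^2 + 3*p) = p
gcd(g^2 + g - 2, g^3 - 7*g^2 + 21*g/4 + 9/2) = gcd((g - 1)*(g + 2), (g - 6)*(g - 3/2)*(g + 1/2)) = 1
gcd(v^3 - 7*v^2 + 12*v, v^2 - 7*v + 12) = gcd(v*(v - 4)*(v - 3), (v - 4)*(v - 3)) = v^2 - 7*v + 12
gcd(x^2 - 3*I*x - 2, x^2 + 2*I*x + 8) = x - 2*I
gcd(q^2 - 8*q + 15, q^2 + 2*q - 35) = q - 5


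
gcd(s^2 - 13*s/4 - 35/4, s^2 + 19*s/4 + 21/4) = s + 7/4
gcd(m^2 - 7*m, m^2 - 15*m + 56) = m - 7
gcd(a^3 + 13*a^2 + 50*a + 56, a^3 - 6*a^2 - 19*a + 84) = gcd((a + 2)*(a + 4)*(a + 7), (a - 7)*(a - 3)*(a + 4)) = a + 4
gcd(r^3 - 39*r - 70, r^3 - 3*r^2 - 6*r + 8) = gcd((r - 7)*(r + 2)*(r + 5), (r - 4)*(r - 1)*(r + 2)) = r + 2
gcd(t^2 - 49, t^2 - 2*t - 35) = t - 7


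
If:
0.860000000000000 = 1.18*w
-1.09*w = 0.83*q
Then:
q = -0.96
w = 0.73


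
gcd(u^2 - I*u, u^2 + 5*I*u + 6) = u - I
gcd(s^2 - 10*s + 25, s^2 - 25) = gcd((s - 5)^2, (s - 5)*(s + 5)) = s - 5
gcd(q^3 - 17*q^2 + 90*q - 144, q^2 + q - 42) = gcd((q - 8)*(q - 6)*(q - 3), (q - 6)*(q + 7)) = q - 6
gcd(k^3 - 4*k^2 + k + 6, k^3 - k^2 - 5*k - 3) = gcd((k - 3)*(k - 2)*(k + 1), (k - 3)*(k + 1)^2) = k^2 - 2*k - 3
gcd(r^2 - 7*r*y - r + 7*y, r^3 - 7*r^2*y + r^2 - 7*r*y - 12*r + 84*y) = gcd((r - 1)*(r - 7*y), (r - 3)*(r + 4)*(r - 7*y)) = -r + 7*y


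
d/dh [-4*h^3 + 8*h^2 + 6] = 4*h*(4 - 3*h)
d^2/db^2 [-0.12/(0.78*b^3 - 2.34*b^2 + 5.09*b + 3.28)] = (0.5616*(b - 1)*(0.78*b^3 - 2.34*b^2 + 5.09*b + 3.28) - 0.12*(2.34*b^2 - 4.68*b + 5.09)*(4.68*b^2 - 9.36*b + 10.18))/(0.78*b^3 - 2.34*b^2 + 5.09*b + 3.28)^3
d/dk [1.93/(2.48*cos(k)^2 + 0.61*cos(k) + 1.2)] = (9.5728*cos(k) + 1.1773)*sin(k)/(2.48*cos(k)^2 + 0.61*cos(k) + 1.2)^2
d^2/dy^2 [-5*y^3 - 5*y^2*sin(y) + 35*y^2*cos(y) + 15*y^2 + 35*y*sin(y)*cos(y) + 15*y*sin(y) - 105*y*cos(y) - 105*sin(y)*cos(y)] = 5*y^2*sin(y) - 35*y^2*cos(y) - 155*y*sin(y) - 70*y*sin(2*y) + 85*y*cos(y) - 30*y + 200*sin(y) + 210*sin(2*y) + 100*cos(y) + 70*cos(2*y) + 30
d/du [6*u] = 6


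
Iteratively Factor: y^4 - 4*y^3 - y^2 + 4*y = (y - 1)*(y^3 - 3*y^2 - 4*y) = (y - 1)*(y + 1)*(y^2 - 4*y) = y*(y - 1)*(y + 1)*(y - 4)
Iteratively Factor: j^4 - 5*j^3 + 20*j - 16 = (j - 2)*(j^3 - 3*j^2 - 6*j + 8) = (j - 2)*(j - 1)*(j^2 - 2*j - 8) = (j - 2)*(j - 1)*(j + 2)*(j - 4)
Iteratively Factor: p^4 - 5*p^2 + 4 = (p + 2)*(p^3 - 2*p^2 - p + 2) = (p + 1)*(p + 2)*(p^2 - 3*p + 2) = (p - 1)*(p + 1)*(p + 2)*(p - 2)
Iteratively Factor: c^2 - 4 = (c - 2)*(c + 2)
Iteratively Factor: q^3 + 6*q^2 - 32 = (q + 4)*(q^2 + 2*q - 8) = (q + 4)^2*(q - 2)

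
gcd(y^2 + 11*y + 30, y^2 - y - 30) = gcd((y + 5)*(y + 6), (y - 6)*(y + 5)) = y + 5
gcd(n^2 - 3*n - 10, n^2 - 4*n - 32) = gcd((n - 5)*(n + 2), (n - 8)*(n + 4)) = 1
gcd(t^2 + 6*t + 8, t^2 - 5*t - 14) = t + 2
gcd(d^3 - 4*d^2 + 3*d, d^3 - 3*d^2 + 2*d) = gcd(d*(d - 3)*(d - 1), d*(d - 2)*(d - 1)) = d^2 - d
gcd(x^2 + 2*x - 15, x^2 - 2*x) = 1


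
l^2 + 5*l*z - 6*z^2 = (l - z)*(l + 6*z)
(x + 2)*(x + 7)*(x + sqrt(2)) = x^3 + sqrt(2)*x^2 + 9*x^2 + 9*sqrt(2)*x + 14*x + 14*sqrt(2)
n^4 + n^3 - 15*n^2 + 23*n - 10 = (n - 2)*(n - 1)^2*(n + 5)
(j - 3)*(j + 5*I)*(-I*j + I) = -I*j^3 + 5*j^2 + 4*I*j^2 - 20*j - 3*I*j + 15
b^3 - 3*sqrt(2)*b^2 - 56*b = b*(b - 7*sqrt(2))*(b + 4*sqrt(2))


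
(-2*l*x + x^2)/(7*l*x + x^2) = (-2*l + x)/(7*l + x)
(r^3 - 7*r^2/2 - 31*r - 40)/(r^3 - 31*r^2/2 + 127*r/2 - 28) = (2*r^2 + 9*r + 10)/(2*r^2 - 15*r + 7)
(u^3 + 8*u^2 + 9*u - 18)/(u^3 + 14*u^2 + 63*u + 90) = (u - 1)/(u + 5)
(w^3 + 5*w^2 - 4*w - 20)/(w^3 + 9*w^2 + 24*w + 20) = (w - 2)/(w + 2)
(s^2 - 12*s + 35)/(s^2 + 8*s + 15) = (s^2 - 12*s + 35)/(s^2 + 8*s + 15)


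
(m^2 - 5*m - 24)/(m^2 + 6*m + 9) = (m - 8)/(m + 3)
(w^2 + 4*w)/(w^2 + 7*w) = (w + 4)/(w + 7)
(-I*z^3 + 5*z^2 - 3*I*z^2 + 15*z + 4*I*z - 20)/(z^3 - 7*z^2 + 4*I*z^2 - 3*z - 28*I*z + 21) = (-I*z^3 + z^2*(5 - 3*I) + z*(15 + 4*I) - 20)/(z^3 + z^2*(-7 + 4*I) - z*(3 + 28*I) + 21)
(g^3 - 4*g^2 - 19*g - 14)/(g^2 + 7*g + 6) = (g^2 - 5*g - 14)/(g + 6)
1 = 1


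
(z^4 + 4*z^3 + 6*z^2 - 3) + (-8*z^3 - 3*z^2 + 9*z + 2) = z^4 - 4*z^3 + 3*z^2 + 9*z - 1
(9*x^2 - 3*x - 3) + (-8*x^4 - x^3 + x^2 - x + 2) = -8*x^4 - x^3 + 10*x^2 - 4*x - 1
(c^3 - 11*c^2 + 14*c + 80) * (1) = c^3 - 11*c^2 + 14*c + 80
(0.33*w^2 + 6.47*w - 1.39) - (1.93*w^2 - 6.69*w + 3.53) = -1.6*w^2 + 13.16*w - 4.92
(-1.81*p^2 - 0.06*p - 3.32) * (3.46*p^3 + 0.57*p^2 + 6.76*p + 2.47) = -6.2626*p^5 - 1.2393*p^4 - 23.757*p^3 - 6.7687*p^2 - 22.5914*p - 8.2004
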